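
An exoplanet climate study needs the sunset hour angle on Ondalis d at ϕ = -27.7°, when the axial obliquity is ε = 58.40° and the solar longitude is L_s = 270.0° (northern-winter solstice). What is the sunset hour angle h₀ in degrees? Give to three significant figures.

Solar declination: sin δ = sin ε · sin L_s = sin 58.40° × sin 270.0° = -0.85173, so δ = -58.400°.
cos h₀ = −tan ϕ · tan δ = −tan(-27.7°) × tan(-58.400°) = -0.8534, so h₀ = 2.5933 rad = 148.58°.

h₀ = 149°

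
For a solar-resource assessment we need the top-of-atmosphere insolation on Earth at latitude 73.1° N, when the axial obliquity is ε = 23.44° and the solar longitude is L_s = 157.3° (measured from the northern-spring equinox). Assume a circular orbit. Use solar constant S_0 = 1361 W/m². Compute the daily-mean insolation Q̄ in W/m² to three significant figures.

Q̄ ≈ 241 W/m²

Solar declination: sin δ = sin ε · sin L_s = sin 23.44° × sin 157.3° = 0.15351, so δ = +8.830°.
cos h₀ = −tan(+73.1°) tan(+8.830°) = -0.5113, h₀ = 2.1075 rad.
Bracket: h₀ sin ϕ sin δ + cos ϕ cos δ sin h₀ = 2.1075×0.95681×0.15351 + 0.29070×0.98815×0.85939 = 0.309549 + 0.246864 = 0.556413.
Q̄ = (S_0/π) × [bracket] = (1361/π) × 0.556413 = 241.0 W/m².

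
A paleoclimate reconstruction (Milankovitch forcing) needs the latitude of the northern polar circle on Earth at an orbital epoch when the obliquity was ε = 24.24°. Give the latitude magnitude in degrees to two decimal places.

65.76°

The polar circle is the lowest latitude that experiences at least one full rotation of continuous daylight at the northern-summer solstice; it lies at |φ| = 90° − ε = 90° − 24.24° = 65.76°.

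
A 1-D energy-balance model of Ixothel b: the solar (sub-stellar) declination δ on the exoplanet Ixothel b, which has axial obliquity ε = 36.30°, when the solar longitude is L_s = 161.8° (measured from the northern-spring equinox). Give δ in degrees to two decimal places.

δ = +10.66°

sin δ = sin ε · sin L_s = sin 36.30° × sin 161.8° = 0.184906.
δ = arcsin(0.184906) = +10.66°.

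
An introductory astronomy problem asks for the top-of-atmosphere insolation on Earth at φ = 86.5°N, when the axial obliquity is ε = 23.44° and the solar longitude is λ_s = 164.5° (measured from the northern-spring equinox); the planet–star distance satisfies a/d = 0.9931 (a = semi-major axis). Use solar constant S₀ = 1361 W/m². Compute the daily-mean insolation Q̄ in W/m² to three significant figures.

Solar declination: sin δ = sin ε · sin λ_s = sin 23.44° × sin 164.5° = 0.10630, so δ = +6.102°.
cos H₀ = −tan(+86.5°) tan(+6.102°) = -1.7480 ≤ −1 ⇒ polar day, H₀ = π.
Bracket: H₀ sin φ sin δ + cos φ cos δ sin H₀ = 3.1416×0.99813×0.10630 + 0.06105×0.99433×0.00000 = 0.333328 + 0.000000 = 0.333328.
Inverse-square distance factor (a/d)² = 0.9931² = 0.986248.
Q̄ = (S₀/π) × 0.986248 × [bracket] = (1361/π) × 0.986248 × 0.333328 = 142.4 W/m².

Q̄ ≈ 142 W/m²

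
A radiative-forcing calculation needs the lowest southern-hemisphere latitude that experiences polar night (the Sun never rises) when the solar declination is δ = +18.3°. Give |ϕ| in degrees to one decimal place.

Polar night requires cos h₀ = −tan ϕ tan δ ≥ 1, i.e. tan ϕ tan δ ≤ −1.
The boundary is |tan ϕ| · |tan δ| = 1, so |ϕ| = 90° − |δ| = 90° − 18.3° = 71.7° in the southern hemisphere.

|ϕ| = 71.7°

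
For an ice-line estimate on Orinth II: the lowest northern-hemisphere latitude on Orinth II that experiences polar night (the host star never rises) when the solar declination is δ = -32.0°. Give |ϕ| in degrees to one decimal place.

Polar night requires cos h₀ = −tan ϕ tan δ ≥ 1, i.e. tan ϕ tan δ ≤ −1.
The boundary is |tan ϕ| · |tan δ| = 1, so |ϕ| = 90° − |δ| = 90° − 32.0° = 58.0° in the northern hemisphere.

|ϕ| = 58.0°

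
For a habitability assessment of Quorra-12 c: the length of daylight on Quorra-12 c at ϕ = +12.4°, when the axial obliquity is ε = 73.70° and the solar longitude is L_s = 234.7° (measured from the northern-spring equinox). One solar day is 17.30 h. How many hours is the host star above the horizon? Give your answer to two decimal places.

Solar declination: sin δ = sin ε · sin L_s = sin 73.70° × sin 234.7° = -0.78333, so δ = -51.567°.
cos h₀ = −tan ϕ · tan δ = −tan(+12.4°) × tan(-51.567°) = 0.2771, so h₀ = 1.2901 rad = 73.91°.
Daylight = 2h₀/(2π) × 17.30 h = (1.2901/π) × 17.30 = 7.10 h.

7.10 h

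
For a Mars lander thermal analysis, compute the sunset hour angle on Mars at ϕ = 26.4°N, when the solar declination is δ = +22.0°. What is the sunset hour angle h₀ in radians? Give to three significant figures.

cos h₀ = −tan ϕ · tan δ = −tan(+26.4°) × tan(+22.000°) = -0.2006, so h₀ = 1.7727 rad = 101.57°.

h₀ = 1.77 rad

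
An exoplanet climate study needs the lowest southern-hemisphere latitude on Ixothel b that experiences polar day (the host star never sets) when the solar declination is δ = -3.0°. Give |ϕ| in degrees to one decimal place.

Polar day requires cos h₀ = −tan ϕ tan δ ≤ −1, i.e. tan ϕ tan δ ≥ 1.
The boundary is |tan ϕ| · |tan δ| = 1, so |ϕ| = 90° − |δ| = 90° − 3.0° = 87.0° in the southern hemisphere.

|ϕ| = 87.0°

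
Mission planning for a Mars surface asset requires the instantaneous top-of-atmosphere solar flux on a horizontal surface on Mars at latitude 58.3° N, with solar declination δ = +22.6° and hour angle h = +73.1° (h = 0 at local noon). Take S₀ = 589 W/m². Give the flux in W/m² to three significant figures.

276 W/m²

cos θ_z = sin φ sin δ + cos φ cos δ cos h = 0.326963 + 0.141026 = 0.467989.
Flux = S₀ · cos θ_z = 589 × 0.467989 = 275.6 W/m².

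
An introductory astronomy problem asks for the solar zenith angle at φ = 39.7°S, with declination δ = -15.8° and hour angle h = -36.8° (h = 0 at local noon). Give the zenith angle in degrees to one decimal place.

cos θ_z = sin φ sin δ + cos φ cos δ cos h = 0.173924 + 0.592806 = 0.766730.
θ_z = arccos(0.766730) = 39.9°.

θ_z = 39.9°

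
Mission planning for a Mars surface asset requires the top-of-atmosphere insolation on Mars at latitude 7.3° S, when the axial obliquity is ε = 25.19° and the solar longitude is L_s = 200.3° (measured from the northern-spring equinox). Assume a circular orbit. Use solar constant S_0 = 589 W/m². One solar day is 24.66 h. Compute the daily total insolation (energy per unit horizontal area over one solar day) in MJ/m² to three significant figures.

Solar declination: sin δ = sin ε · sin L_s = sin 25.19° × sin 200.3° = -0.14766, so δ = -8.492°.
cos h₀ = −tan(-7.3°) tan(-8.492°) = -0.0191, h₀ = 1.5899 rad.
Bracket: h₀ sin ϕ sin δ + cos ϕ cos δ sin h₀ = 1.5899×-0.12706×-0.14766 + 0.99189×0.98904×0.99982 = 0.029829 + 0.980842 = 1.010671.
Q̄ = (S_0/π) × [bracket] = (589/π) × 1.010671 = 189.49 W/m².
Daily total = Q̄ × 24.66 h × 3600 s/h = 189.49 × 24.66 × 3600 / 10⁶ = 16.82 MJ/m².

16.8 MJ/m²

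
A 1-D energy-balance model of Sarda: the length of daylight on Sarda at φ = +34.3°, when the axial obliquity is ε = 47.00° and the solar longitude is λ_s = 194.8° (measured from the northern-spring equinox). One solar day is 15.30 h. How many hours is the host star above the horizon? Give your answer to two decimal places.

Solar declination: sin δ = sin ε · sin λ_s = sin 47.00° × sin 194.8° = -0.18682, so δ = -10.767°.
cos H₀ = −tan φ · tan δ = −tan(+34.3°) × tan(-10.767°) = 0.1297, so H₀ = 1.4407 rad = 82.55°.
Daylight = 2H₀/(2π) × 15.30 h = (1.4407/π) × 15.30 = 7.02 h.

7.02 h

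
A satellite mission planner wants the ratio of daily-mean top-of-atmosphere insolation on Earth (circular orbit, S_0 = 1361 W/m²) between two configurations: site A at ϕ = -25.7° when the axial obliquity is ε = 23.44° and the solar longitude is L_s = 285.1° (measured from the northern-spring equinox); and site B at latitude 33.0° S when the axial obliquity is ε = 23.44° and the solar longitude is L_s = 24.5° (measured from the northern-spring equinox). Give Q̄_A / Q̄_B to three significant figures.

— Configuration A (ϕ=-25.7°):
Solar declination: sin δ = sin ε · sin L_s = sin 23.44° × sin 285.1° = -0.38405, so δ = -22.585°.
cos h₀ = −tan(-25.7°) tan(-22.585°) = -0.2002, h₀ = 1.7723 rad.
Bracket: h₀ sin ϕ sin δ + cos ϕ cos δ sin h₀ = 1.7723×-0.43366×-0.38405 + 0.90108×0.92331×0.97976 = 0.295171 + 0.815137 = 1.110308.
Q̄ = (S_0/π) × [bracket] = (1361/π) × 1.110308 = 481.01 W/m².
— Configuration B (ϕ=-33.0°):
Solar declination: sin δ = sin ε · sin L_s = sin 23.44° × sin 24.5° = 0.16496, so δ = +9.495°.
cos h₀ = −tan(-33.0°) tan(+9.495°) = 0.1086, h₀ = 1.4620 rad.
Bracket: h₀ sin ϕ sin δ + cos ϕ cos δ sin h₀ = 1.4620×-0.54464×0.16496 + 0.83867×0.98630×0.99408 = -0.131352 + 0.822283 = 0.690931.
Q̄ = (S_0/π) × [bracket] = (1361/π) × 0.690931 = 299.32 W/m².
Ratio Q̄_A / Q̄_B = 481.01 / 299.32 = 1.607.

Q̄_A / Q̄_B ≈ 1.61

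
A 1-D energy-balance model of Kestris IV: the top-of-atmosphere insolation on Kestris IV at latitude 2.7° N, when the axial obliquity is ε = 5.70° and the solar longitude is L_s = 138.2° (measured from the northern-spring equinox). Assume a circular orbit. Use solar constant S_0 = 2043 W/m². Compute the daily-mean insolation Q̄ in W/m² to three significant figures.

Q̄ ≈ 651 W/m²

Solar declination: sin δ = sin ε · sin L_s = sin 5.70° × sin 138.2° = 0.06620, so δ = +3.796°.
cos h₀ = −tan(+2.7°) tan(+3.796°) = -0.0031, h₀ = 1.5739 rad.
Bracket: h₀ sin ϕ sin δ + cos ϕ cos δ sin h₀ = 1.5739×0.04711×0.06620 + 0.99889×0.99781×1.00000 = 0.004908 + 0.996702 = 1.001610.
Q̄ = (S_0/π) × [bracket] = (2043/π) × 1.001610 = 651.4 W/m².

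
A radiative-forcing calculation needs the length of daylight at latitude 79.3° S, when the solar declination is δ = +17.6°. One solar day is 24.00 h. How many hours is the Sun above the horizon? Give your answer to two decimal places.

0.00 h

cos h₀ = −tan ϕ · tan δ = 1.6788 ≥ 1, so the Sun never rises (polar night) and h₀ = 0.
Daylight = 2h₀/(2π) × 24.00 h = (0.0000/π) × 24.00 = 0.00 h.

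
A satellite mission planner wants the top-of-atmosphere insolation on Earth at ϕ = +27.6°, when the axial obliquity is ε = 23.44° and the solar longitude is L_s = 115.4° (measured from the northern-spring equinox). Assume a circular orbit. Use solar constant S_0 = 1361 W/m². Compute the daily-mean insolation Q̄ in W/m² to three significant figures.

Q̄ ≈ 479 W/m²

Solar declination: sin δ = sin ε · sin L_s = sin 23.44° × sin 115.4° = 0.35934, so δ = +21.059°.
cos h₀ = −tan(+27.6°) tan(+21.059°) = -0.2013, h₀ = 1.7735 rad.
Bracket: h₀ sin ϕ sin δ + cos ϕ cos δ sin h₀ = 1.7735×0.46330×0.35934 + 0.88620×0.93321×0.97953 = 0.295256 + 0.810082 = 1.105338.
Q̄ = (S_0/π) × [bracket] = (1361/π) × 1.105338 = 478.9 W/m².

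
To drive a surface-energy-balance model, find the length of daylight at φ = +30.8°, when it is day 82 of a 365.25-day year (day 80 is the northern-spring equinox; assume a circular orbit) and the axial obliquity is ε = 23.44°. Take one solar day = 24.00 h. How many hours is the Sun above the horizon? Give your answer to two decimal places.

12.06 h

Solar longitude: λ_s = 360° × (82 − 80)/365.25 = 1.971°.
sin δ = sin 23.44° × sin 1.971° = 0.01368, so δ = +0.784°.
cos H₀ = −tan φ · tan δ = −tan(+30.8°) × tan(+0.784°) = -0.0082, so H₀ = 1.5790 rad = 90.47°.
Daylight = 2H₀/(2π) × 24.00 h = (1.5790/π) × 24.00 = 12.06 h.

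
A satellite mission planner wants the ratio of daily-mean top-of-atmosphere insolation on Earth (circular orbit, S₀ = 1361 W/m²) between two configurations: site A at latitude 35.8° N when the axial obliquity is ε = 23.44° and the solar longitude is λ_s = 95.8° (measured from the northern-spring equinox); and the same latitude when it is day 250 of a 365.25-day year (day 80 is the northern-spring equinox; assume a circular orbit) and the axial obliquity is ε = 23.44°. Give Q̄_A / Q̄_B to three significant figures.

— Configuration A (φ=+35.8°):
Solar declination: sin δ = sin ε · sin λ_s = sin 23.44° × sin 95.8° = 0.39575, so δ = +23.313°.
cos H₀ = −tan(+35.8°) tan(+23.313°) = -0.3108, H₀ = 1.8868 rad.
Bracket: H₀ sin φ sin δ + cos φ cos δ sin H₀ = 1.8868×0.58496×0.39575 + 0.81106×0.91836×0.95048 = 0.436790 + 0.707960 = 1.144750.
Q̄ = (S₀/π) × [bracket] = (1361/π) × 1.144750 = 495.93 W/m².
— Configuration B (φ=+35.8°):
Solar longitude: λ_s = 360° × (250 − 80)/365.25 = 167.556°.
sin δ = sin 23.44° × sin 167.556° = 0.08571, so δ = +4.917°.
cos H₀ = −tan(+35.8°) tan(+4.917°) = -0.0620, H₀ = 1.6329 rad.
Bracket: H₀ sin φ sin δ + cos φ cos δ sin H₀ = 1.6329×0.58496×0.08571 + 0.81106×0.99632×0.99807 = 0.081869 + 0.806516 = 0.888385.
Q̄ = (S₀/π) × [bracket] = (1361/π) × 0.888385 = 384.87 W/m².
Ratio Q̄_A / Q̄_B = 495.93 / 384.87 = 1.289.

Q̄_A / Q̄_B ≈ 1.29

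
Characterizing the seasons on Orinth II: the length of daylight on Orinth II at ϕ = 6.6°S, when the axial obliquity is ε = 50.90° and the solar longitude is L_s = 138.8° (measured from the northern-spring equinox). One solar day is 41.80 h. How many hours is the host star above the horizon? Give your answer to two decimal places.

Solar declination: sin δ = sin ε · sin L_s = sin 50.90° × sin 138.8° = 0.51117, so δ = +30.742°.
cos h₀ = −tan ϕ · tan δ = −tan(-6.6°) × tan(+30.742°) = 0.0688, so h₀ = 1.5019 rad = 86.05°.
Daylight = 2h₀/(2π) × 41.80 h = (1.5019/π) × 41.80 = 19.98 h.

19.98 h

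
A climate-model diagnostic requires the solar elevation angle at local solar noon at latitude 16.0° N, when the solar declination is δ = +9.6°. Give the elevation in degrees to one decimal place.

At local noon the hour angle is zero, so the zenith angle equals |φ − δ| = |+16.0° − (+9.600°)| = 6.400°.
Elevation = 90° − 6.400° = 83.6°.

83.6°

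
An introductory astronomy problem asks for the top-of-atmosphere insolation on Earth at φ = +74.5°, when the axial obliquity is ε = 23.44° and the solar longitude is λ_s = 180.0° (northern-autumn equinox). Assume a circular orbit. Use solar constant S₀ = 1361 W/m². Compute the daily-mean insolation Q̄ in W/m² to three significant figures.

Solar declination: sin δ = sin ε · sin λ_s = sin 23.44° × sin 180.0° = 0.00000, so δ = +0.000°.
cos H₀ = −tan(+74.5°) tan(+0.000°) = -0.0000, H₀ = 1.5708 rad.
Bracket: H₀ sin φ sin δ + cos φ cos δ sin H₀ = 1.5708×0.96363×0.00000 + 0.26724×1.00000×1.00000 = 0.000000 + 0.267240 = 0.267240.
Q̄ = (S₀/π) × [bracket] = (1361/π) × 0.267240 = 115.8 W/m².

Q̄ ≈ 116 W/m²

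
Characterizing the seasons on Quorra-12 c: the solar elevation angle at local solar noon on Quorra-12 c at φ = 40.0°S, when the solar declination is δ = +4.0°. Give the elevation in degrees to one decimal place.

At local noon the hour angle is zero, so the zenith angle equals |φ − δ| = |-40.0° − (+4.000°)| = 44.000°.
Elevation = 90° − 44.000° = 46.0°.

46.0°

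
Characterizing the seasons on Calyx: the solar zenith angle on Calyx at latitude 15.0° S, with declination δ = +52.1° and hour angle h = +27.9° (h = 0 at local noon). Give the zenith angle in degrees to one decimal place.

cos θ_z = sin ϕ sin δ + cos ϕ cos δ cos h = -0.204230 + 0.524386 = 0.320156.
θ_z = arccos(0.320156) = 71.3°.

θ_z = 71.3°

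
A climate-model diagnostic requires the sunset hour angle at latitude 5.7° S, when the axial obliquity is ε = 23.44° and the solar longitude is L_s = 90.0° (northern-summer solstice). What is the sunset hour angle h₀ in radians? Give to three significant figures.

Solar declination: sin δ = sin ε · sin L_s = sin 23.44° × sin 90.0° = 0.39779, so δ = +23.440°.
cos h₀ = −tan ϕ · tan δ = −tan(-5.7°) × tan(+23.440°) = 0.0433, so h₀ = 1.5275 rad = 87.52°.

h₀ = 1.53 rad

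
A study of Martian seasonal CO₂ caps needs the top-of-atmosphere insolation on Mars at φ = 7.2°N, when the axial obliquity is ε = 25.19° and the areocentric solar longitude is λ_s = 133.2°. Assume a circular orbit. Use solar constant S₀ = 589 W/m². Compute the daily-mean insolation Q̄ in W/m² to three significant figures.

sin δ = sin 25.19° × sin 133.2° = 0.31026, so δ = +18.075°.
cos H₀ = −tan(+7.2°) tan(+18.075°) = -0.0412, H₀ = 1.6120 rad.
Bracket: H₀ sin φ sin δ + cos φ cos δ sin H₀ = 1.6120×0.12533×0.31026 + 0.99211×0.95065×0.99915 = 0.062682 + 0.942348 = 1.005030.
Q̄ = (S₀/π) × [bracket] = (589/π) × 1.005030 = 188.4 W/m².

Q̄ ≈ 188 W/m²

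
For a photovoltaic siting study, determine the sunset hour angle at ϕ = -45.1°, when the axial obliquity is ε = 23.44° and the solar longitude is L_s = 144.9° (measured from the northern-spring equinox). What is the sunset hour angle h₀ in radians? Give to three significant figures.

h₀ = 1.33 rad

Solar declination: sin δ = sin ε · sin L_s = sin 23.44° × sin 144.9° = 0.22873, so δ = +13.222°.
cos h₀ = −tan ϕ · tan δ = −tan(-45.1°) × tan(+13.222°) = 0.2358, so h₀ = 1.3328 rad = 76.36°.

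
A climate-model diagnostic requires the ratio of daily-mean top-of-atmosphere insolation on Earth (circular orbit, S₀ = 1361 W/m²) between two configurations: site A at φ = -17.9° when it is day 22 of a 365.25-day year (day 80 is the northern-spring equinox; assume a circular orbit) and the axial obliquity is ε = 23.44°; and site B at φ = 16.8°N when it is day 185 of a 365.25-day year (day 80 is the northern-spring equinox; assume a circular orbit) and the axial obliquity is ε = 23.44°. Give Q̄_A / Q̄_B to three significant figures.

— Configuration A (φ=-17.9°):
Solar longitude: λ_s = 360° × (22 − 80)/365.25 = -57.166°, i.e. -57.166° + 360° = 302.834°.
sin δ = sin 23.44° × sin 302.834° = -0.33424, so δ = -19.526°.
cos H₀ = −tan(-17.9°) tan(-19.526°) = -0.1145, H₀ = 1.6856 rad.
Bracket: H₀ sin φ sin δ + cos φ cos δ sin H₀ = 1.6856×-0.30736×-0.33424 + 0.95159×0.94249×0.99342 = 0.173165 + 0.890963 = 1.064128.
Q̄ = (S₀/π) × [bracket] = (1361/π) × 1.064128 = 461.00 W/m².
— Configuration B (φ=+16.8°):
Solar longitude: λ_s = 360° × (185 − 80)/365.25 = 103.491°.
sin δ = sin 23.44° × sin 103.491° = 0.38681, so δ = +22.756°.
cos H₀ = −tan(+16.8°) tan(+22.756°) = -0.1266, H₀ = 1.6978 rad.
Bracket: H₀ sin φ sin δ + cos φ cos δ sin H₀ = 1.6978×0.28903×0.38681 + 0.95732×0.92216×0.99195 = 0.189814 + 0.875696 = 1.065510.
Q̄ = (S₀/π) × [bracket] = (1361/π) × 1.065510 = 461.60 W/m².
Ratio Q̄_A / Q̄_B = 461.00 / 461.60 = 0.9987.

Q̄_A / Q̄_B ≈ 0.999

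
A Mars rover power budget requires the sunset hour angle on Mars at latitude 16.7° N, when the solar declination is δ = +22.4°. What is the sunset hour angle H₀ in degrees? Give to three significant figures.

cos H₀ = −tan φ · tan δ = −tan(+16.7°) × tan(+22.400°) = -0.1237, so H₀ = 1.6948 rad = 97.10°.

H₀ = 97.1°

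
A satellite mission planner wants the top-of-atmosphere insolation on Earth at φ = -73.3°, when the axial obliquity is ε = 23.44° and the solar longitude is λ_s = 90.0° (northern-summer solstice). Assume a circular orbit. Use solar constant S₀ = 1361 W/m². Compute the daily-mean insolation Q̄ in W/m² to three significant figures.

Q̄ ≈ 0.00 W/m²

Solar declination: sin δ = sin ε · sin λ_s = sin 23.44° × sin 90.0° = 0.39779, so δ = +23.440°.
cos H₀ = −tan(-73.3°) tan(+23.440°) = 1.4452 ≥ 1 ⇒ polar night, H₀ = 0 and Q̄ = 0.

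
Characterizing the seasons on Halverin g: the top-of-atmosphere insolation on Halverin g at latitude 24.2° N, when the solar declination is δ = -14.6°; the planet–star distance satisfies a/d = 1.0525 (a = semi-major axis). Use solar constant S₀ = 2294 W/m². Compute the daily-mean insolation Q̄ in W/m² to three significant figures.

cos H₀ = −tan(+24.2°) tan(-14.600°) = 0.1171, H₀ = 1.4535 rad.
Bracket: H₀ sin φ sin δ + cos φ cos δ sin H₀ = 1.4535×0.40992×-0.25207 + 0.91212×0.96771×0.99312 = -0.150188 + 0.876595 = 0.726407.
Inverse-square distance factor (a/d)² = 1.0525² = 1.107756.
Q̄ = (S₀/π) × 1.107756 × [bracket] = (2294/π) × 1.107756 × 0.726407 = 587.6 W/m².

Q̄ ≈ 588 W/m²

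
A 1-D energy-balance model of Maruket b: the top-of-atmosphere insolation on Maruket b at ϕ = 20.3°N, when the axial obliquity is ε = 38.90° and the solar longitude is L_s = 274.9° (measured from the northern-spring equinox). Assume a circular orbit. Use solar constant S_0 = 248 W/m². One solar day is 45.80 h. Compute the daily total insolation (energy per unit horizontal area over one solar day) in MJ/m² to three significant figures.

Solar declination: sin δ = sin ε · sin L_s = sin 38.90° × sin 274.9° = -0.62567, so δ = -38.731°.
cos h₀ = −tan(+20.3°) tan(-38.731°) = 0.2967, h₀ = 1.2696 rad.
Bracket: h₀ sin ϕ sin δ + cos ϕ cos δ sin h₀ = 1.2696×0.34694×-0.62567 + 0.93789×0.78009×0.95498 = -0.275592 + 0.698700 = 0.423108.
Q̄ = (S_0/π) × [bracket] = (248/π) × 0.423108 = 33.401 W/m².
Daily total = Q̄ × 45.80 h × 3600 s/h = 33.401 × 45.80 × 3600 / 10⁶ = 5.507 MJ/m².

5.51 MJ/m²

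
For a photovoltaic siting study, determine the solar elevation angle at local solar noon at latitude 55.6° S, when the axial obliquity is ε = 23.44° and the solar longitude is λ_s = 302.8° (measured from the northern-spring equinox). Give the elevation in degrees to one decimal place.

53.9°

Solar declination: sin δ = sin ε · sin λ_s = sin 23.44° × sin 302.8° = -0.33437, so δ = -19.534°.
At local noon the hour angle is zero, so the zenith angle equals |φ − δ| = |-55.6° − (-19.534°)| = 36.066°.
Elevation = 90° − 36.066° = 53.9°.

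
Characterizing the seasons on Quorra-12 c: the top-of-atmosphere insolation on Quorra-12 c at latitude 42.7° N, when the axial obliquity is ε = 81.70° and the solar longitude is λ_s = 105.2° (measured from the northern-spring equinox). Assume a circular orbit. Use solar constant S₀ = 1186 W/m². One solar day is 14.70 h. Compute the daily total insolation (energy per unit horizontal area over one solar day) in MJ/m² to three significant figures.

40.6 MJ/m²

Solar declination: sin δ = sin ε · sin λ_s = sin 81.70° × sin 105.2° = 0.95491, so δ = +72.729°.
cos H₀ = −tan(+42.7°) tan(+72.729°) = -2.9679 ≤ −1 ⇒ polar day, H₀ = π.
Bracket: H₀ sin φ sin δ + cos φ cos δ sin H₀ = 3.1416×0.67816×0.95491 + 0.73491×0.29690×0.00000 = 2.034443 + 0.000000 = 2.034443.
Q̄ = (S₀/π) × [bracket] = (1186/π) × 2.034443 = 768.03 W/m².
Daily total = Q̄ × 14.70 h × 3600 s/h = 768.03 × 14.70 × 3600 / 10⁶ = 40.64 MJ/m².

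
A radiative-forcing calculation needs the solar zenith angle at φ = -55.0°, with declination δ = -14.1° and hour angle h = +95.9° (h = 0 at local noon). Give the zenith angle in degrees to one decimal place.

cos θ_z = sin φ sin δ + cos φ cos δ cos h = 0.199558 + -0.057183 = 0.142375.
θ_z = arccos(0.142375) = 81.8°.

θ_z = 81.8°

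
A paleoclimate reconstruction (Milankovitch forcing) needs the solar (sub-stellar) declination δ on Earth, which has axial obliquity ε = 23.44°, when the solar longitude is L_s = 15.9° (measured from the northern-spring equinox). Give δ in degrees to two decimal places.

sin δ = sin ε · sin L_s = sin 23.44° × sin 15.9° = 0.108978.
δ = arcsin(0.108978) = +6.26°.

δ = +6.26°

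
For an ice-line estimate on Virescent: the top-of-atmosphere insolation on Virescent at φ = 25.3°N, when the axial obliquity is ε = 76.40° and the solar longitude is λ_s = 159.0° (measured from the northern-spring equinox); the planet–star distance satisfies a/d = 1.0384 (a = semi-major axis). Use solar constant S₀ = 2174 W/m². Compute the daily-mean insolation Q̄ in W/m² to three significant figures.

Q̄ ≈ 817 W/m²

Solar declination: sin δ = sin ε · sin λ_s = sin 76.40° × sin 159.0° = 0.34832, so δ = +20.385°.
cos H₀ = −tan(+25.3°) tan(+20.385°) = -0.1756, H₀ = 1.7474 rad.
Bracket: H₀ sin φ sin δ + cos φ cos δ sin H₀ = 1.7474×0.42736×0.34832 + 0.90408×0.93738×0.98445 = 0.260115 + 0.834288 = 1.094403.
Inverse-square distance factor (a/d)² = 1.0384² = 1.078275.
Q̄ = (S₀/π) × 1.078275 × [bracket] = (2174/π) × 1.078275 × 1.094403 = 816.6 W/m².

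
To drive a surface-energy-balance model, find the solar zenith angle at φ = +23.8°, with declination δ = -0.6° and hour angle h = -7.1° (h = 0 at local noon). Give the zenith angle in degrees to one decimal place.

θ_z = 25.4°

cos θ_z = sin φ sin δ + cos φ cos δ cos h = -0.004226 + 0.907894 = 0.903668.
θ_z = arccos(0.903668) = 25.4°.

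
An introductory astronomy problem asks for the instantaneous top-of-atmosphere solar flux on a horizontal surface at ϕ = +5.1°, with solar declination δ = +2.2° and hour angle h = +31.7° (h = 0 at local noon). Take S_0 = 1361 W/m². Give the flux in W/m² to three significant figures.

cos θ_z = sin ϕ sin δ + cos ϕ cos δ cos h = 0.003412 + 0.846818 = 0.850230.
Flux = S_0 · cos θ_z = 1361 × 0.850230 = 1157 W/m².

1.16e+03 W/m²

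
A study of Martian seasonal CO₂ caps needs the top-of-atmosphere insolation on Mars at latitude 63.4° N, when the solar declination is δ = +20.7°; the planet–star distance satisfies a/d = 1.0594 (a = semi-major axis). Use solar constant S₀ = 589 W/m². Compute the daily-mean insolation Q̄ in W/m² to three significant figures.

Q̄ ≈ 219 W/m²

cos H₀ = −tan(+63.4°) tan(+20.700°) = -0.7546, H₀ = 2.4258 rad.
Bracket: H₀ sin φ sin δ + cos φ cos δ sin H₀ = 2.4258×0.89415×0.35347 + 0.44776×0.93544×0.65620 = 0.766687 + 0.274851 = 1.041538.
Inverse-square distance factor (a/d)² = 1.0594² = 1.122328.
Q̄ = (S₀/π) × 1.122328 × [bracket] = (589/π) × 1.122328 × 1.041538 = 219.2 W/m².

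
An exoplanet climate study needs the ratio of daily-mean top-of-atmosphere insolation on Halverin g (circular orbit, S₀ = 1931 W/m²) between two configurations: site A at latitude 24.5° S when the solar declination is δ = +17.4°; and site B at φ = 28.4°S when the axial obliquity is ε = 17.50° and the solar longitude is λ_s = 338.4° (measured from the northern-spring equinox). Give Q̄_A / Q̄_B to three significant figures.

— Configuration A (φ=-24.5°):
cos H₀ = −tan(-24.5°) tan(+17.400°) = 0.1428, H₀ = 1.4275 rad.
Bracket: H₀ sin φ sin δ + cos φ cos δ sin H₀ = 1.4275×-0.41469×0.29904 + 0.90996×0.95424×0.98975 = -0.177023 + 0.859420 = 0.682397.
Q̄ = (S₀/π) × [bracket] = (1931/π) × 0.682397 = 419.44 W/m².
— Configuration B (φ=-28.4°):
Solar declination: sin δ = sin ε · sin λ_s = sin 17.50° × sin 338.4° = -0.11070, so δ = -6.356°.
cos H₀ = −tan(-28.4°) tan(-6.356°) = -0.0602, H₀ = 1.6311 rad.
Bracket: H₀ sin φ sin δ + cos φ cos δ sin H₀ = 1.6311×-0.47562×-0.11070 + 0.87965×0.99385×0.99818 = 0.085879 + 0.872649 = 0.958528.
Q̄ = (S₀/π) × [bracket] = (1931/π) × 0.958528 = 589.17 W/m².
Ratio Q̄_A / Q̄_B = 419.44 / 589.17 = 0.7119.

Q̄_A / Q̄_B ≈ 0.712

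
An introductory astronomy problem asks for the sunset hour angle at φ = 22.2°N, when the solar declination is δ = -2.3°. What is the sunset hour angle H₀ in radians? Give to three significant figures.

cos H₀ = −tan φ · tan δ = −tan(+22.2°) × tan(-2.300°) = 0.0164, so H₀ = 1.5544 rad = 89.06°.

H₀ = 1.55 rad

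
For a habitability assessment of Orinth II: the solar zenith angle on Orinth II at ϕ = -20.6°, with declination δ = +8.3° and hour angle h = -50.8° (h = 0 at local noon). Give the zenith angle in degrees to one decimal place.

θ_z = 57.7°

cos θ_z = sin ϕ sin δ + cos ϕ cos δ cos h = -0.050791 + 0.585420 = 0.534629.
θ_z = arccos(0.534629) = 57.7°.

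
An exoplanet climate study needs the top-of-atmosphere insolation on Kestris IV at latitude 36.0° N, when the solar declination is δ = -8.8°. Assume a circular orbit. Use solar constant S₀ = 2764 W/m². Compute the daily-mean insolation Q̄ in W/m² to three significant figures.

cos H₀ = −tan(+36.0°) tan(-8.800°) = 0.1125, H₀ = 1.4581 rad.
Bracket: H₀ sin φ sin δ + cos φ cos δ sin H₀ = 1.4581×0.58779×-0.15299 + 0.80902×0.98823×0.99365 = -0.131121 + 0.794421 = 0.663300.
Q̄ = (S₀/π) × [bracket] = (2764/π) × 0.663300 = 583.6 W/m².

Q̄ ≈ 584 W/m²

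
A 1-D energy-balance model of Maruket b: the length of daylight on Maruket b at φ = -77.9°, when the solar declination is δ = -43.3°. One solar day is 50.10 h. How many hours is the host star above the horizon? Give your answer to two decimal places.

50.10 h

Sunrise equation: cos H₀ = −tan φ · tan δ = -4.3957 ≤ −1, so the host star never sets (polar day) and H₀ = π.
Daylight = 2H₀/(2π) × 50.10 h = (3.1416/π) × 50.10 = 50.10 h.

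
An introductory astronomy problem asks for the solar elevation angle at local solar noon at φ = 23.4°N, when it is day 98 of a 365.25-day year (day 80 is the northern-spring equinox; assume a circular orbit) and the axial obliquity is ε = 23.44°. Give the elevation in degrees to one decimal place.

Solar longitude: λ_s = 360° × (98 − 80)/365.25 = 17.741°.
sin δ = sin 23.44° × sin 17.741° = 0.12121, so δ = +6.962°.
At local noon the hour angle is zero, so the zenith angle equals |φ − δ| = |+23.4° − (+6.962°)| = 16.438°.
Elevation = 90° − 16.438° = 73.6°.

73.6°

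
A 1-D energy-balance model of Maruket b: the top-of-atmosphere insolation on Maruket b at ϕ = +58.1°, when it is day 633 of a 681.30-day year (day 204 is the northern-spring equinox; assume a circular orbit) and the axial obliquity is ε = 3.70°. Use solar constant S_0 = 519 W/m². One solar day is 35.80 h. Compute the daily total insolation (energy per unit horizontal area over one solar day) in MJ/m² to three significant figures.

9.94 MJ/m²

Solar longitude: L_s = 360° × (633 − 204)/681.30 = 226.684°.
sin δ = sin 3.70° × sin 226.684° = -0.04695, so δ = -2.691°.
cos h₀ = −tan(+58.1°) tan(-2.691°) = 0.0755, h₀ = 1.4952 rad.
Bracket: h₀ sin ϕ sin δ + cos ϕ cos δ sin h₀ = 1.4952×0.84897×-0.04695 + 0.52844×0.99890×0.99714 = -0.059597 + 0.526349 = 0.466752.
Q̄ = (S_0/π) × [bracket] = (519/π) × 0.466752 = 77.109 W/m².
Daily total = Q̄ × 35.80 h × 3600 s/h = 77.109 × 35.80 × 3600 / 10⁶ = 9.938 MJ/m².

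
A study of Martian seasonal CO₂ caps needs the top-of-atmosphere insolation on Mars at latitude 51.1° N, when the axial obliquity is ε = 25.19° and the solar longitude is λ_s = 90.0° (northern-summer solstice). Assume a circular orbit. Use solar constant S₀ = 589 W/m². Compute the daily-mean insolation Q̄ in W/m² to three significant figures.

Solar declination: sin δ = sin ε · sin λ_s = sin 25.19° × sin 90.0° = 0.42562, so δ = +25.190°.
cos H₀ = −tan(+51.1°) tan(+25.190°) = -0.5829, H₀ = 2.1931 rad.
Bracket: H₀ sin φ sin δ + cos φ cos δ sin H₀ = 2.1931×0.77824×0.42562 + 0.62796×0.90490×0.81253 = 0.726430 + 0.461713 = 1.188143.
Q̄ = (S₀/π) × [bracket] = (589/π) × 1.188143 = 222.8 W/m².

Q̄ ≈ 223 W/m²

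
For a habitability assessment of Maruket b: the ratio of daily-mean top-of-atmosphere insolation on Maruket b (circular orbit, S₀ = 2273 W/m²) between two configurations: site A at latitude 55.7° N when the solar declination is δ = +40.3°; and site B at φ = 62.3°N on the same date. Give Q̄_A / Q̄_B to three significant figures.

— Configuration A (φ=+55.7°):
cos H₀ = −tan(+55.7°) tan(+40.300°) = -1.2432 ≤ −1 ⇒ polar day, H₀ = π.
Bracket: H₀ sin φ sin δ + cos φ cos δ sin H₀ = 3.1416×0.82610×0.64679 + 0.56353×0.76267×0.00000 = 1.678598 + 0.000000 = 1.678598.
Q̄ = (S₀/π) × [bracket] = (2273/π) × 1.678598 = 1214.5 W/m².
— Configuration B (φ=+62.3°):
cos H₀ = −tan(+62.3°) tan(+40.300°) = -1.6153 ≤ −1 ⇒ polar day, H₀ = π.
Bracket: H₀ sin φ sin δ + cos φ cos δ sin H₀ = 3.1416×0.88539×0.64679 + 0.46484×0.76267×0.00000 = 1.799073 + 0.000000 = 1.799073.
Q̄ = (S₀/π) × [bracket] = (2273/π) × 1.799073 = 1301.7 W/m².
Ratio Q̄_A / Q̄_B = 1214.5 / 1301.7 = 0.9330.

Q̄_A / Q̄_B ≈ 0.933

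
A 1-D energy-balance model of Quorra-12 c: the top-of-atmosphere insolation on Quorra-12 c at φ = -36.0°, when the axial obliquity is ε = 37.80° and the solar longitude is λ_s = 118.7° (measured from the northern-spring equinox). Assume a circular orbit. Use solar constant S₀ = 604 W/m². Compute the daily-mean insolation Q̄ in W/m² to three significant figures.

Q̄ ≈ 50.1 W/m²

Solar declination: sin δ = sin ε · sin λ_s = sin 37.80° × sin 118.7° = 0.53761, so δ = +32.521°.
cos H₀ = −tan(-36.0°) tan(+32.521°) = 0.4632, H₀ = 1.0892 rad.
Bracket: H₀ sin φ sin δ + cos φ cos δ sin H₀ = 1.0892×-0.58779×0.53761 + 0.80902×0.84319×0.88624 = -0.344189 + 0.604555 = 0.260366.
Q̄ = (S₀/π) × [bracket] = (604/π) × 0.260366 = 50.06 W/m².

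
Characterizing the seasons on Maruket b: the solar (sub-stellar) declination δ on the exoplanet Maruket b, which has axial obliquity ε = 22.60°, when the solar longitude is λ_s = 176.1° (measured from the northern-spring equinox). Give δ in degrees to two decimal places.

δ = +1.50°

sin δ = sin ε · sin λ_s = sin 22.60° × sin 176.1° = 0.026138.
δ = arcsin(0.026138) = +1.50°.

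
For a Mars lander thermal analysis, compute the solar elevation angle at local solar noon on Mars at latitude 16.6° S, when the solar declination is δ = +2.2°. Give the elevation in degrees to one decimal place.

71.2°

At local noon the hour angle is zero, so the zenith angle equals |ϕ − δ| = |-16.6° − (+2.200°)| = 18.800°.
Elevation = 90° − 18.800° = 71.2°.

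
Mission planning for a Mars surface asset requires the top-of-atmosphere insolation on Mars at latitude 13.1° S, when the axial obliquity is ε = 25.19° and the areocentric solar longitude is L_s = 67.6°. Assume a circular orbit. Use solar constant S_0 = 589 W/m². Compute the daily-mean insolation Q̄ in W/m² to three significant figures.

sin δ = sin 25.19° × sin 67.6° = 0.39351, so δ = +23.173°.
cos h₀ = −tan(-13.1°) tan(+23.173°) = 0.0996, h₀ = 1.4710 rad.
Bracket: h₀ sin ϕ sin δ + cos ϕ cos δ sin h₀ = 1.4710×-0.22665×0.39351 + 0.97398×0.91932×0.99503 = -0.131197 + 0.890949 = 0.759752.
Q̄ = (S_0/π) × [bracket] = (589/π) × 0.759752 = 142.4 W/m².

Q̄ ≈ 142 W/m²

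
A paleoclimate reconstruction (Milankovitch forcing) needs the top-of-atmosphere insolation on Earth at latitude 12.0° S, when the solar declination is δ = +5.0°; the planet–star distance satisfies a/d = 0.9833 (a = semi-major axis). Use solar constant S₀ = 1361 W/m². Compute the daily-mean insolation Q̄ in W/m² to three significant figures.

Q̄ ≈ 396 W/m²

cos H₀ = −tan(-12.0°) tan(+5.000°) = 0.0186, H₀ = 1.5522 rad.
Bracket: H₀ sin φ sin δ + cos φ cos δ sin H₀ = 1.5522×-0.20791×0.08716 + 0.97815×0.99619×0.99983 = -0.028128 + 0.974258 = 0.946130.
Inverse-square distance factor (a/d)² = 0.9833² = 0.966879.
Q̄ = (S₀/π) × 0.966879 × [bracket] = (1361/π) × 0.966879 × 0.946130 = 396.3 W/m².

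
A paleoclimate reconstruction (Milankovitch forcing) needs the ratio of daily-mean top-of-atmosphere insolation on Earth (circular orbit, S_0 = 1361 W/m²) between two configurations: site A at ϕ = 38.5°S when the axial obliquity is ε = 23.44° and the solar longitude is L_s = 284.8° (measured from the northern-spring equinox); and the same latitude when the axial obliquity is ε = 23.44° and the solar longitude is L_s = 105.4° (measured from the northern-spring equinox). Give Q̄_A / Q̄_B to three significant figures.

— Configuration A (ϕ=-38.5°):
Solar declination: sin δ = sin ε · sin L_s = sin 23.44° × sin 284.8° = -0.38459, so δ = -22.618°.
cos h₀ = −tan(-38.5°) tan(-22.618°) = -0.3314, h₀ = 1.9086 rad.
Bracket: h₀ sin ϕ sin δ + cos ϕ cos δ sin h₀ = 1.9086×-0.62251×-0.38459 + 0.78261×0.92309×0.94349 = 0.456940 + 0.681596 = 1.138536.
Q̄ = (S_0/π) × [bracket] = (1361/π) × 1.138536 = 493.24 W/m².
— Configuration B (ϕ=-38.5°):
Solar declination: sin δ = sin ε · sin L_s = sin 23.44° × sin 105.4° = 0.38351, so δ = +22.551°.
cos h₀ = −tan(-38.5°) tan(+22.551°) = 0.3303, h₀ = 1.2342 rad.
Bracket: h₀ sin ϕ sin δ + cos ϕ cos δ sin h₀ = 1.2342×-0.62251×0.38351 + 0.78261×0.92354×0.94387 = -0.294651 + 0.682202 = 0.387551.
Q̄ = (S_0/π) × [bracket] = (1361/π) × 0.387551 = 167.89 W/m².
Ratio Q̄_A / Q̄_B = 493.24 / 167.89 = 2.938.

Q̄_A / Q̄_B ≈ 2.94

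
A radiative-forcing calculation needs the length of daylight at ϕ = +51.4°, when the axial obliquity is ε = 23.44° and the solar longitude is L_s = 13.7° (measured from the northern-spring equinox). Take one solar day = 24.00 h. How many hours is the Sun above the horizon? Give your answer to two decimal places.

Solar declination: sin δ = sin ε · sin L_s = sin 23.44° × sin 13.7° = 0.09421, so δ = +5.406°.
cos h₀ = −tan ϕ · tan δ = −tan(+51.4°) × tan(+5.406°) = -0.1185, so h₀ = 1.6896 rad = 96.81°.
Daylight = 2h₀/(2π) × 24.00 h = (1.6896/π) × 24.00 = 12.91 h.

12.91 h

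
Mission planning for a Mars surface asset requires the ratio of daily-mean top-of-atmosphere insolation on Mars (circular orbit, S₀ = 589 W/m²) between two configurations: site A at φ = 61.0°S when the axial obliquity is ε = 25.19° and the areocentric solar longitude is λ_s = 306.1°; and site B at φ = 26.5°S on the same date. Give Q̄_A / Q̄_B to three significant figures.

— Configuration A (φ=-61.0°):
sin δ = sin 25.19° × sin 306.1° = -0.34390, so δ = -20.115°.
cos H₀ = −tan(-61.0°) tan(-20.115°) = -0.6607, H₀ = 2.2926 rad.
Bracket: H₀ sin φ sin δ + cos φ cos δ sin H₀ = 2.2926×-0.87462×-0.34390 + 0.48481×0.93901×0.75064 = 0.689572 + 0.341722 = 1.031294.
Q̄ = (S₀/π) × [bracket] = (589/π) × 1.031294 = 193.35 W/m².
— Configuration B (φ=-26.5°):
cos H₀ = −tan(-26.5°) tan(-20.115°) = -0.1826, H₀ = 1.7544 rad.
Bracket: H₀ sin φ sin δ + cos φ cos δ sin H₀ = 1.7544×-0.44620×-0.34390 + 0.89493×0.93901×0.98319 = 0.269209 + 0.826222 = 1.095431.
Q̄ = (S₀/π) × [bracket] = (589/π) × 1.095431 = 205.38 W/m².
Ratio Q̄_A / Q̄_B = 193.35 / 205.38 = 0.9414.

Q̄_A / Q̄_B ≈ 0.941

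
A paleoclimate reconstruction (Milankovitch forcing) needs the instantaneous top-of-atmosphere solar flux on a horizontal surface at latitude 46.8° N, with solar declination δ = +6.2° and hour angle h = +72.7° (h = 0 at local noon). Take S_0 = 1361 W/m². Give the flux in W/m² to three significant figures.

383 W/m²

cos θ_z = sin ϕ sin δ + cos ϕ cos δ cos h = 0.078728 + 0.202376 = 0.281104.
Flux = S_0 · cos θ_z = 1361 × 0.281104 = 382.6 W/m².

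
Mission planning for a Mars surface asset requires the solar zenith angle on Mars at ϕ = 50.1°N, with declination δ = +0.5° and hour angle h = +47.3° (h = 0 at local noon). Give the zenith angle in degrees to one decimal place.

θ_z = 63.8°

cos θ_z = sin ϕ sin δ + cos ϕ cos δ cos h = 0.006695 + 0.434989 = 0.441684.
θ_z = arccos(0.441684) = 63.8°.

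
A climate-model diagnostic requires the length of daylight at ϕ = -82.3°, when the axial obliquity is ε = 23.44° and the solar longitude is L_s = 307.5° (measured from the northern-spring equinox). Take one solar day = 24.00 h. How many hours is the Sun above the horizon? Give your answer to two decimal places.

24.00 h

Solar declination: sin δ = sin ε · sin L_s = sin 23.44° × sin 307.5° = -0.31559, so δ = -18.396°.
Sunrise equation: cos h₀ = −tan ϕ · tan δ = -2.4598 ≤ −1, so the Sun never sets (polar day) and h₀ = π.
Daylight = 2h₀/(2π) × 24.00 h = (3.1416/π) × 24.00 = 24.00 h.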